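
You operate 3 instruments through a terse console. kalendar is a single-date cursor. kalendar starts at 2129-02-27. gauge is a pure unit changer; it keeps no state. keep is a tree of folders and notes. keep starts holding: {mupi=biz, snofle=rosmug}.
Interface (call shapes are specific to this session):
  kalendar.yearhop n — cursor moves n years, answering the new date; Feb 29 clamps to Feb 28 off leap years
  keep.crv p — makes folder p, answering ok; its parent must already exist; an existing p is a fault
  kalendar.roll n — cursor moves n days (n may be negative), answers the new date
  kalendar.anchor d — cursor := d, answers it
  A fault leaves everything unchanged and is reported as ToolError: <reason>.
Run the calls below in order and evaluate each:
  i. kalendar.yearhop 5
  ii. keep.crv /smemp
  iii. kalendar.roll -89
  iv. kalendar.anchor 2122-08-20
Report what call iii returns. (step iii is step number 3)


$ yearhop n: 5
= 2134-02-27
$ crv p: /smemp
= ok
$ roll n: -89
= 2133-11-30
$ anchor d: 2122-08-20
= 2122-08-20

Answer: 2133-11-30


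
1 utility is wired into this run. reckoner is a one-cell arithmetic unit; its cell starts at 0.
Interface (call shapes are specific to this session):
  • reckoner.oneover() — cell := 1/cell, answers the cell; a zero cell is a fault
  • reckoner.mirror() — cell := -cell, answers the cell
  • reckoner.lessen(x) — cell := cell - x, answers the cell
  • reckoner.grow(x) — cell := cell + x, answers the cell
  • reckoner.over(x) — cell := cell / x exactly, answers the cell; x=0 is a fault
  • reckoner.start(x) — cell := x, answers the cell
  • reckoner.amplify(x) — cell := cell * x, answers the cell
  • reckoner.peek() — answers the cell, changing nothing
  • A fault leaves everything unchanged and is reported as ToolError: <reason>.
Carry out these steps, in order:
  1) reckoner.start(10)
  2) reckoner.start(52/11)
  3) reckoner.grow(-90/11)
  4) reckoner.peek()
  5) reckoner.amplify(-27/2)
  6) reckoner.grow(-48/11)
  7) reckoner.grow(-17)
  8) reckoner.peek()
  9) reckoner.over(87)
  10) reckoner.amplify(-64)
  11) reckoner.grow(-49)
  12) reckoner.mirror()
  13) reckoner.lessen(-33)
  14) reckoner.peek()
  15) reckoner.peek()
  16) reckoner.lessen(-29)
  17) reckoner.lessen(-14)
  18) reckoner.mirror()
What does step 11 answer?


Answer: -64685/957

Derivation:
I run reckoner.start with 10, — result: 10.
I use reckoner.start with 52/11, — result: 52/11.
Next I call reckoner.grow with -90/11, giving -38/11.
Using reckoner.peek(), → -38/11.
I run reckoner.amplify with -27/2, which returns 513/11.
Using reckoner.grow with -48/11, — result: 465/11.
I invoke reckoner.grow with -17, yielding 278/11.
Then reckoner.peek, → 278/11.
I run reckoner.over with 87: 278/957.
Invoking reckoner.amplify with -64, — result: -17792/957.
I call reckoner.grow with -49, yielding -64685/957.
Then reckoner.mirror(), → 64685/957.
I use reckoner.lessen with -33, and observe 96266/957.
I try reckoner.peek(): 96266/957.
I call reckoner.peek: 96266/957.
I run reckoner.lessen with -29, which returns 124019/957.
I try reckoner.lessen with -14: 137417/957.
I use reckoner.mirror(), → -137417/957.


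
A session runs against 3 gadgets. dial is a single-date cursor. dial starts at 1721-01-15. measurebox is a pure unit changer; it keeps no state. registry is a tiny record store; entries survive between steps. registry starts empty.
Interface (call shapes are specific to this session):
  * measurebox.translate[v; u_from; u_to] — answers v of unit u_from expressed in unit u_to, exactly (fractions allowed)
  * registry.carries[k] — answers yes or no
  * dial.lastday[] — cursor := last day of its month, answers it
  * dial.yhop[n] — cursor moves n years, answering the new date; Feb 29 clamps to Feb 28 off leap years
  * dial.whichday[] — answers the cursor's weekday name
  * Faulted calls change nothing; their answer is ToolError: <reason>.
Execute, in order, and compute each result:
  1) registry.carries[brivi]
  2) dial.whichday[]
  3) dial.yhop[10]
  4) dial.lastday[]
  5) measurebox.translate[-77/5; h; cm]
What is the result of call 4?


Answer: 1731-01-31

Derivation:
! 1. registry.carries(brivi) ~> no
! 2. dial.whichday() ~> Wednesday
! 3. dial.yhop(10) ~> 1731-01-15
! 4. dial.lastday() ~> 1731-01-31
! 5. measurebox.translate(-77/5, h, cm) ~> ToolError: incompatible units


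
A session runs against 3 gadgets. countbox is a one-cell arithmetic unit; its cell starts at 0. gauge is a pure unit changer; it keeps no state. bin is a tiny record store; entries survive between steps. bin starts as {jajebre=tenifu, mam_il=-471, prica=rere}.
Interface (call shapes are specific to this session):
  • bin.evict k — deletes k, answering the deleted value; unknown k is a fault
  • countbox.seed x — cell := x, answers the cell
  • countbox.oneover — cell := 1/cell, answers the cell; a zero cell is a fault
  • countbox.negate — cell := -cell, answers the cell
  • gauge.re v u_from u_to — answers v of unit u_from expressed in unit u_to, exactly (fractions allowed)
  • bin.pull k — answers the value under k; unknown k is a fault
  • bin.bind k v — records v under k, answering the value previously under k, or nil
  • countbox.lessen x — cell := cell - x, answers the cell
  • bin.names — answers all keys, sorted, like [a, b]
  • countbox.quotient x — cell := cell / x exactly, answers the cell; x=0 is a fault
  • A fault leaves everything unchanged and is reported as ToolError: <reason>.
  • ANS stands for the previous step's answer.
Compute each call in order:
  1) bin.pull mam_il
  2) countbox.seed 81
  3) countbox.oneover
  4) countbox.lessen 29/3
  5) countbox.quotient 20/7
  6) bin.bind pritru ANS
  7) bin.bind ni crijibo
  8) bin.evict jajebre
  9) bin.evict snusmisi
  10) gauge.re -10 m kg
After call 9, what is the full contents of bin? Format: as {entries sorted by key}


Answer: {mam_il=-471, ni=crijibo, prica=rere, pritru=-2737/810}

Derivation:
Act: bin.pull[k→mam_il]
Obs: -471
Act: countbox.seed[x→81]
Obs: 81
Act: countbox.oneover[]
Obs: 1/81
Act: countbox.lessen[x→29/3]
Obs: -782/81
Act: countbox.quotient[x→20/7]
Obs: -2737/810
Act: bin.bind[k→pritru; v→ANS]
Obs: nil
Act: bin.bind[k→ni; v→crijibo]
Obs: nil
Act: bin.evict[k→jajebre]
Obs: tenifu
Act: bin.evict[k→snusmisi]
Obs: ToolError: no such key snusmisi
Act: gauge.re[v→-10; u_from→m; u_to→kg]
Obs: ToolError: incompatible units


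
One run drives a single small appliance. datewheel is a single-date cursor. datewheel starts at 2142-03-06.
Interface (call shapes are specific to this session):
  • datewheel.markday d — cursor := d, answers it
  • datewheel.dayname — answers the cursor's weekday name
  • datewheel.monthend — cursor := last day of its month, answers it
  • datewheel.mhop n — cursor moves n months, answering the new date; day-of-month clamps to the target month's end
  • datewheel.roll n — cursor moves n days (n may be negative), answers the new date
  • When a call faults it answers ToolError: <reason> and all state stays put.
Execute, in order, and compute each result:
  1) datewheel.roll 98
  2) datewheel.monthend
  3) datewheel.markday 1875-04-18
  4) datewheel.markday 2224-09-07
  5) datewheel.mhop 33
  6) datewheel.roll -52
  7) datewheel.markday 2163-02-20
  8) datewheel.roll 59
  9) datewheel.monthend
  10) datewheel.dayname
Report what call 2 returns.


Answer: 2142-06-30

Derivation:
> datewheel.roll 98
  2142-06-12
> datewheel.monthend
  2142-06-30
> datewheel.markday 1875-04-18
  1875-04-18
> datewheel.markday 2224-09-07
  2224-09-07
> datewheel.mhop 33
  2227-06-07
> datewheel.roll -52
  2227-04-16
> datewheel.markday 2163-02-20
  2163-02-20
> datewheel.roll 59
  2163-04-20
> datewheel.monthend
  2163-04-30
> datewheel.dayname
  Saturday


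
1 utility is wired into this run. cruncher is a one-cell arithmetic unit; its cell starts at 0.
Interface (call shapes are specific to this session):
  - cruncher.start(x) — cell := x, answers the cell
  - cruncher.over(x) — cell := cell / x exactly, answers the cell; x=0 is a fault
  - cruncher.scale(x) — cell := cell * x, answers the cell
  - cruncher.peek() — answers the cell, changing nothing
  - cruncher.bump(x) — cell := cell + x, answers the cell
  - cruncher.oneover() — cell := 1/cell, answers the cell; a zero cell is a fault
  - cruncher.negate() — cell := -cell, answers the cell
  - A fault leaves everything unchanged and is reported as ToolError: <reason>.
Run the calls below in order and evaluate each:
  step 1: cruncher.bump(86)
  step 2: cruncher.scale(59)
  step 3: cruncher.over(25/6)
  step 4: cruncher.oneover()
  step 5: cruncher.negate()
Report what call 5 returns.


Answer: -25/30444

Derivation:
;; cruncher.bump(86) : 86
;; cruncher.scale(59) : 5074
;; cruncher.over(25/6) : 30444/25
;; cruncher.oneover() : 25/30444
;; cruncher.negate() : -25/30444


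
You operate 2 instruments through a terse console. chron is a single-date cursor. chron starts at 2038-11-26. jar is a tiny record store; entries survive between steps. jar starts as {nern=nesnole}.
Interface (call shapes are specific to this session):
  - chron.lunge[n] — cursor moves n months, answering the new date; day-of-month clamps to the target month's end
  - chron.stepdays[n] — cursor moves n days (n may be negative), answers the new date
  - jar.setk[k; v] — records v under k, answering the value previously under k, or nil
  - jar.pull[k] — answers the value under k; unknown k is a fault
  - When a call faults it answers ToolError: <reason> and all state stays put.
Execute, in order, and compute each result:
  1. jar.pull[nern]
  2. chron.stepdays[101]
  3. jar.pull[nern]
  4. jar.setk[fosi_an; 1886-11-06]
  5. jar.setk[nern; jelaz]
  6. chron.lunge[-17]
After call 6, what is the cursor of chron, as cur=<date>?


Answer: cur=2037-10-07

Derivation:
// pull(k=nern) == nesnole
// stepdays(n=101) == 2039-03-07
// pull(k=nern) == nesnole
// setk(k=fosi_an, v=1886-11-06) == nil
// setk(k=nern, v=jelaz) == nesnole
// lunge(n=-17) == 2037-10-07


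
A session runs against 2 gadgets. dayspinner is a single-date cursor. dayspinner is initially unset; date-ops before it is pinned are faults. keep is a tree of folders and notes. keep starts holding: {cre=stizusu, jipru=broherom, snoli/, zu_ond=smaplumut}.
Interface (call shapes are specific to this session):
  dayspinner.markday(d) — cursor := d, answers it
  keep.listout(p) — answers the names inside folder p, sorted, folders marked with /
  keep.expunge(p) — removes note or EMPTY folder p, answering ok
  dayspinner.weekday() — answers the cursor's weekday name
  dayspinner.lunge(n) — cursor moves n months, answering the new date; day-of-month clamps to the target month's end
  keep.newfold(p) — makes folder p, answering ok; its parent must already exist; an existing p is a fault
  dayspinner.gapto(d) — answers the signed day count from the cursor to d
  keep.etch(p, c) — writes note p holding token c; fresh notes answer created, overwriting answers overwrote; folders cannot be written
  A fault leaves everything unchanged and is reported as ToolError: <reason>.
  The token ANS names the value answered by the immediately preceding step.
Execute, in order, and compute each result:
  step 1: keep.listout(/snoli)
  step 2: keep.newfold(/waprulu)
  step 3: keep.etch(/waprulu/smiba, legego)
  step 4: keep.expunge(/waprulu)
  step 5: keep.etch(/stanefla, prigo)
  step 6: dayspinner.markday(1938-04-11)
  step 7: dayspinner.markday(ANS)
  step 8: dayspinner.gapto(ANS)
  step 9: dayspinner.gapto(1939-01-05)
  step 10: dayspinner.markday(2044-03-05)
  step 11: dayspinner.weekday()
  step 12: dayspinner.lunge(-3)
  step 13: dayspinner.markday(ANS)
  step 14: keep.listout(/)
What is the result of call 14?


Answer: [cre, jipru, snoli/, stanefla, waprulu/, zu_ond]

Derivation:
[in] listout p='/snoli'
= []
[in] newfold p='/waprulu'
= ok
[in] etch p='/waprulu/smiba' c='legego'
= created
[in] expunge p='/waprulu'
= ToolError: not empty
[in] etch p='/stanefla' c='prigo'
= created
[in] markday d='1938-04-11'
= 1938-04-11
[in] markday d='ANS'
= 1938-04-11
[in] gapto d='ANS'
= 0
[in] gapto d='1939-01-05'
= 269
[in] markday d='2044-03-05'
= 2044-03-05
[in] weekday
= Saturday
[in] lunge n='-3'
= 2043-12-05
[in] markday d='ANS'
= 2043-12-05
[in] listout p='/'
= [cre, jipru, snoli/, stanefla, waprulu/, zu_ond]


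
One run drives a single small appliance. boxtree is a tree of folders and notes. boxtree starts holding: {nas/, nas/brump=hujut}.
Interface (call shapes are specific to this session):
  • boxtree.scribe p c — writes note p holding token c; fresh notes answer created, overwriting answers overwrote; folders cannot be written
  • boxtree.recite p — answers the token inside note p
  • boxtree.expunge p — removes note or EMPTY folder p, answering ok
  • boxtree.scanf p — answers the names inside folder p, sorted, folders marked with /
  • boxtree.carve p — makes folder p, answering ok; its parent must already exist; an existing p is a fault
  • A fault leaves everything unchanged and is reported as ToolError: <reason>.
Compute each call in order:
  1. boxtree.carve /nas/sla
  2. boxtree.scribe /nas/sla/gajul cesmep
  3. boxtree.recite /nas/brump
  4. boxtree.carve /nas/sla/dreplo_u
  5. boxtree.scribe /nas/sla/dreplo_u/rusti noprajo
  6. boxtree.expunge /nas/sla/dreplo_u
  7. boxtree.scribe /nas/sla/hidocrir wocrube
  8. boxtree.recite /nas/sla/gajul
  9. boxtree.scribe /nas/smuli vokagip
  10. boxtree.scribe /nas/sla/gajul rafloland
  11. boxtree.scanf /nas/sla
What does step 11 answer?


Answer: [dreplo_u/, gajul, hidocrir]

Derivation:
~$ boxtree.carve /nas/sla
  ok
~$ boxtree.scribe /nas/sla/gajul cesmep
  created
~$ boxtree.recite /nas/brump
  hujut
~$ boxtree.carve /nas/sla/dreplo_u
  ok
~$ boxtree.scribe /nas/sla/dreplo_u/rusti noprajo
  created
~$ boxtree.expunge /nas/sla/dreplo_u
  ToolError: not empty
~$ boxtree.scribe /nas/sla/hidocrir wocrube
  created
~$ boxtree.recite /nas/sla/gajul
  cesmep
~$ boxtree.scribe /nas/smuli vokagip
  created
~$ boxtree.scribe /nas/sla/gajul rafloland
  overwrote
~$ boxtree.scanf /nas/sla
  [dreplo_u/, gajul, hidocrir]


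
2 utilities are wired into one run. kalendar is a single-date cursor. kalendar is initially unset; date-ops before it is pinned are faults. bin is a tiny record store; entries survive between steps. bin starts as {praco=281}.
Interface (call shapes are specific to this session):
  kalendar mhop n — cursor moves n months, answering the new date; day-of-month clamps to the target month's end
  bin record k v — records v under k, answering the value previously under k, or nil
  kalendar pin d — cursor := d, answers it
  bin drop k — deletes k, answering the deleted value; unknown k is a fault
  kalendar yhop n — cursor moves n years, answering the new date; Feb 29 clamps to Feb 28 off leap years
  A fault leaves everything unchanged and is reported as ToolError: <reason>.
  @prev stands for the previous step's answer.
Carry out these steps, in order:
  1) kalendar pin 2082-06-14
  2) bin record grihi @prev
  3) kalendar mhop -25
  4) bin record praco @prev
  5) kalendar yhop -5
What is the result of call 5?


Answer: 2075-05-14

Derivation:
# 1. kalendar pin(d='2082-06-14') == 2082-06-14
# 2. bin record(k='grihi', v='@prev') == nil
# 3. kalendar mhop(n='-25') == 2080-05-14
# 4. bin record(k='praco', v='@prev') == 281
# 5. kalendar yhop(n='-5') == 2075-05-14


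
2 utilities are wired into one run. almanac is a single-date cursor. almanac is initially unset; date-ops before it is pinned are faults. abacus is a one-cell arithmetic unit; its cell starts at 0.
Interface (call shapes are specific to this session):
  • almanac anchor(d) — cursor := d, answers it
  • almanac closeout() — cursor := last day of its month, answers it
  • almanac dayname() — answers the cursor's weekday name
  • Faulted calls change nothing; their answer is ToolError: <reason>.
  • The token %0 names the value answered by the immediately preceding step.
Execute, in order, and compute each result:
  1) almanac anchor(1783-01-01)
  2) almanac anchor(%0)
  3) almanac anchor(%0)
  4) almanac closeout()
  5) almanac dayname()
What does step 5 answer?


Answer: Friday

Derivation:
Next I call almanac anchor on 1783-01-01, which returns 1783-01-01.
Calling almanac anchor on %0, and get 1783-01-01.
I call almanac anchor on %0, and get 1783-01-01.
I invoke almanac closeout(): 1783-01-31.
I call almanac dayname, — result: Friday.


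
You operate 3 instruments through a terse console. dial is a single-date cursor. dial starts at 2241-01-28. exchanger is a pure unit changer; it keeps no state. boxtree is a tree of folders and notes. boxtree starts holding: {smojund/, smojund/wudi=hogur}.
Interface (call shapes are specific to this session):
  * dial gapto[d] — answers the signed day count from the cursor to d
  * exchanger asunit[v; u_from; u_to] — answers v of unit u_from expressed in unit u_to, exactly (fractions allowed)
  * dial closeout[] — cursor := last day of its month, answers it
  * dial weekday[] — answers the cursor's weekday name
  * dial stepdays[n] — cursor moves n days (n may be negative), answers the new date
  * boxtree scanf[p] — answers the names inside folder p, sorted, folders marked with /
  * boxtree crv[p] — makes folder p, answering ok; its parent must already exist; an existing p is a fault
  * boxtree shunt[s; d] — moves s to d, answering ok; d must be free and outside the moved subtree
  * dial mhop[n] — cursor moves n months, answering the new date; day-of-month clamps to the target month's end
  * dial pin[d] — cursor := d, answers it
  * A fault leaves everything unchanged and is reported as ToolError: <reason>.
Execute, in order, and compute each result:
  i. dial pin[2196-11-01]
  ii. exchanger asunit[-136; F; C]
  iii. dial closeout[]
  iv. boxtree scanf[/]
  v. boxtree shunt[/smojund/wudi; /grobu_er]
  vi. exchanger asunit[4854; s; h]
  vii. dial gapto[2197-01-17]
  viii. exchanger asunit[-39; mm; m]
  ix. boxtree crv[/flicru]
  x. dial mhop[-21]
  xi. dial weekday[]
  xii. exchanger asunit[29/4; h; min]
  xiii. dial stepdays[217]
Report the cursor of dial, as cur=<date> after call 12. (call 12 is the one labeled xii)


! 1. dial pin(d=2196-11-01) : 2196-11-01
! 2. exchanger asunit(v=-136, u_from=F, u_to=C) : -280/3
! 3. dial closeout() : 2196-11-30
! 4. boxtree scanf(p=/) : [smojund/]
! 5. boxtree shunt(s=/smojund/wudi, d=/grobu_er) : ok
! 6. exchanger asunit(v=4854, u_from=s, u_to=h) : 809/600
! 7. dial gapto(d=2197-01-17) : 48
! 8. exchanger asunit(v=-39, u_from=mm, u_to=m) : -39/1000
! 9. boxtree crv(p=/flicru) : ok
! 10. dial mhop(n=-21) : 2195-02-28
! 11. dial weekday() : Saturday
! 12. exchanger asunit(v=29/4, u_from=h, u_to=min) : 435
! 13. dial stepdays(n=217) : 2195-10-03

Answer: cur=2195-02-28


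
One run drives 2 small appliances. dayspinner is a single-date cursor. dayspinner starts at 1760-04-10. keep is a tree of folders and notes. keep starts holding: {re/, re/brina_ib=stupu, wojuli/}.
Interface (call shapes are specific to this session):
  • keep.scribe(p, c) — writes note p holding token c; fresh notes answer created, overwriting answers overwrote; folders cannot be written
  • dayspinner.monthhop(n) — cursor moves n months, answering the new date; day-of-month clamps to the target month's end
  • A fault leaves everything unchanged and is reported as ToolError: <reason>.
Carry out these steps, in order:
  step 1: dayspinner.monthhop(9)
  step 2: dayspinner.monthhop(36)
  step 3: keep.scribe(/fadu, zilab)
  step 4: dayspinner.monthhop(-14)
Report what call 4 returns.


>>> dayspinner.monthhop n=9
  1761-01-10
>>> dayspinner.monthhop n=36
  1764-01-10
>>> keep.scribe p=/fadu c=zilab
  created
>>> dayspinner.monthhop n=-14
  1762-11-10

Answer: 1762-11-10


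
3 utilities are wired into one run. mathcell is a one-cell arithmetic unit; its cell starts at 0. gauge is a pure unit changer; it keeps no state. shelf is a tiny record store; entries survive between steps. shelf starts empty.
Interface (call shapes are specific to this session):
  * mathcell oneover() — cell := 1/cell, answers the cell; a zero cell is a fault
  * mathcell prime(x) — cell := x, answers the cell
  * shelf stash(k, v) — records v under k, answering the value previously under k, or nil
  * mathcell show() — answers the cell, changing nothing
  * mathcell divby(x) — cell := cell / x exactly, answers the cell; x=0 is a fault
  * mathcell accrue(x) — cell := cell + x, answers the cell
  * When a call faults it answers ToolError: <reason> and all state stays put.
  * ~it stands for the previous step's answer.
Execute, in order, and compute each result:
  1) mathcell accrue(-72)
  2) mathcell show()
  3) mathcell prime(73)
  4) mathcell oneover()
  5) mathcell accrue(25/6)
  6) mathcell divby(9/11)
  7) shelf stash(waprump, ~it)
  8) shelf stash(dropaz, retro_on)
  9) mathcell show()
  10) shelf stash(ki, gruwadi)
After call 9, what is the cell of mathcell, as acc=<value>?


Answer: acc=20141/3942

Derivation:
·→ mathcell accrue(x='-72')
·← -72
·→ mathcell show()
·← -72
·→ mathcell prime(x='73')
·← 73
·→ mathcell oneover()
·← 1/73
·→ mathcell accrue(x='25/6')
·← 1831/438
·→ mathcell divby(x='9/11')
·← 20141/3942
·→ shelf stash(k='waprump', v='~it')
·← nil
·→ shelf stash(k='dropaz', v='retro_on')
·← nil
·→ mathcell show()
·← 20141/3942
·→ shelf stash(k='ki', v='gruwadi')
·← nil


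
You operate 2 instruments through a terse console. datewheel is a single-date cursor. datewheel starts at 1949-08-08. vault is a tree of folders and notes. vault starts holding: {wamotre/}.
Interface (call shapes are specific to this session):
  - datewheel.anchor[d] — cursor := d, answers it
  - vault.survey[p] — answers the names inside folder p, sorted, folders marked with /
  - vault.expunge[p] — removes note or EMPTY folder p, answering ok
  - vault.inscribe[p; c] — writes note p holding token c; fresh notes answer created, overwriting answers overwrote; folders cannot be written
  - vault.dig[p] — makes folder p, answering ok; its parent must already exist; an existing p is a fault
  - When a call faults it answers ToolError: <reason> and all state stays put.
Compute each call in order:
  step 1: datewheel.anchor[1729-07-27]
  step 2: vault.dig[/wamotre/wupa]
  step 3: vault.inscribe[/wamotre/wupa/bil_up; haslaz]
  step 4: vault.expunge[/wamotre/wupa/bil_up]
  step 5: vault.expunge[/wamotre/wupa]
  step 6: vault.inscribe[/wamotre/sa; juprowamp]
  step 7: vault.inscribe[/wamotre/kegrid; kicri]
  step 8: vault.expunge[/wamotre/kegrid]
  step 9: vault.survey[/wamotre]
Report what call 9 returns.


Step: datewheel.anchor[1729-07-27]
Result: 1729-07-27
Step: vault.dig[/wamotre/wupa]
Result: ok
Step: vault.inscribe[/wamotre/wupa/bil_up; haslaz]
Result: created
Step: vault.expunge[/wamotre/wupa/bil_up]
Result: ok
Step: vault.expunge[/wamotre/wupa]
Result: ok
Step: vault.inscribe[/wamotre/sa; juprowamp]
Result: created
Step: vault.inscribe[/wamotre/kegrid; kicri]
Result: created
Step: vault.expunge[/wamotre/kegrid]
Result: ok
Step: vault.survey[/wamotre]
Result: [sa]

Answer: [sa]


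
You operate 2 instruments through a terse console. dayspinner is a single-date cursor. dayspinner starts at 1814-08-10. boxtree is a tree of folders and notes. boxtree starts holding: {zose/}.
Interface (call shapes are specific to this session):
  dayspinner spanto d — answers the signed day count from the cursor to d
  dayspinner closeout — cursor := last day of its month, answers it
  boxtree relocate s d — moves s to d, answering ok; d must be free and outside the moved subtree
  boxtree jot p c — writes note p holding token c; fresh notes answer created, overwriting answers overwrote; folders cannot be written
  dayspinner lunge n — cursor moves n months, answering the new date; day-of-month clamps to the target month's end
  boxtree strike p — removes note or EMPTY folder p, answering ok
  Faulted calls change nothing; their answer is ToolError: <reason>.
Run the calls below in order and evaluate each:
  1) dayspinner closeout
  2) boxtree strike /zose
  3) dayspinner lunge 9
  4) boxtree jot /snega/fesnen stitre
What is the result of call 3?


Answer: 1815-05-31

Derivation:
>>> dayspinner closeout
:: 1814-08-31
>>> boxtree strike p→/zose
:: ok
>>> dayspinner lunge n→9
:: 1815-05-31
>>> boxtree jot p→/snega/fesnen c→stitre
:: ToolError: no parent


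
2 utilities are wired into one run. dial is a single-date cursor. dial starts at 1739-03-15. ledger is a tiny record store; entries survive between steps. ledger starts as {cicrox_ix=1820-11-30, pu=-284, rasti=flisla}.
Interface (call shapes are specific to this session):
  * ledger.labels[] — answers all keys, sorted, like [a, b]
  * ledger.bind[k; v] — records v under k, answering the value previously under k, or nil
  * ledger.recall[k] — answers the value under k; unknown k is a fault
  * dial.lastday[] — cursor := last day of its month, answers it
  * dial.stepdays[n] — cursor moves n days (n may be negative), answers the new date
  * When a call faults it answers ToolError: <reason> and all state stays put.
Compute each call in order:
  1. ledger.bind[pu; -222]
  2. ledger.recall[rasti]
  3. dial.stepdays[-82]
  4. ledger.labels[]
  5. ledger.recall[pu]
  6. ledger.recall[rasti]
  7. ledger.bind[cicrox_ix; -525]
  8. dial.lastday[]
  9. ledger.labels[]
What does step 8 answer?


Answer: 1738-12-31

Derivation:
$ ledger.bind k→pu v→-222
[out] -284
$ ledger.recall k→rasti
[out] flisla
$ dial.stepdays n→-82
[out] 1738-12-23
$ ledger.labels
[out] [cicrox_ix, pu, rasti]
$ ledger.recall k→pu
[out] -222
$ ledger.recall k→rasti
[out] flisla
$ ledger.bind k→cicrox_ix v→-525
[out] 1820-11-30
$ dial.lastday
[out] 1738-12-31
$ ledger.labels
[out] [cicrox_ix, pu, rasti]


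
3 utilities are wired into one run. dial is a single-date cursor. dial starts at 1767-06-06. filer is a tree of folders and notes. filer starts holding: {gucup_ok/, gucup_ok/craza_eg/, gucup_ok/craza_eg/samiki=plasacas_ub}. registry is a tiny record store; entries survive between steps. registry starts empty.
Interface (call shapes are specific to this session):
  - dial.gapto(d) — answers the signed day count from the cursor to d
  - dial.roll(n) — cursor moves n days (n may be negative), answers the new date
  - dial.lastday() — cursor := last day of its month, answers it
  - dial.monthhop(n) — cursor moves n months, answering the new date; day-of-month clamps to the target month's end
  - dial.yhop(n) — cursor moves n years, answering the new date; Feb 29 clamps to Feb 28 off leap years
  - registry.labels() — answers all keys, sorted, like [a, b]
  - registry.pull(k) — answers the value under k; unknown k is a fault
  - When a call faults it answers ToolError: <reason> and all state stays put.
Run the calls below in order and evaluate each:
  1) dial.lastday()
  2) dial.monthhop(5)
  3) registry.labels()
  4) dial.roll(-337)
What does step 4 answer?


Answer: 1766-12-28

Derivation:
> lastday
[out] 1767-06-30
> monthhop n=5
[out] 1767-11-30
> labels
[out] []
> roll n=-337
[out] 1766-12-28


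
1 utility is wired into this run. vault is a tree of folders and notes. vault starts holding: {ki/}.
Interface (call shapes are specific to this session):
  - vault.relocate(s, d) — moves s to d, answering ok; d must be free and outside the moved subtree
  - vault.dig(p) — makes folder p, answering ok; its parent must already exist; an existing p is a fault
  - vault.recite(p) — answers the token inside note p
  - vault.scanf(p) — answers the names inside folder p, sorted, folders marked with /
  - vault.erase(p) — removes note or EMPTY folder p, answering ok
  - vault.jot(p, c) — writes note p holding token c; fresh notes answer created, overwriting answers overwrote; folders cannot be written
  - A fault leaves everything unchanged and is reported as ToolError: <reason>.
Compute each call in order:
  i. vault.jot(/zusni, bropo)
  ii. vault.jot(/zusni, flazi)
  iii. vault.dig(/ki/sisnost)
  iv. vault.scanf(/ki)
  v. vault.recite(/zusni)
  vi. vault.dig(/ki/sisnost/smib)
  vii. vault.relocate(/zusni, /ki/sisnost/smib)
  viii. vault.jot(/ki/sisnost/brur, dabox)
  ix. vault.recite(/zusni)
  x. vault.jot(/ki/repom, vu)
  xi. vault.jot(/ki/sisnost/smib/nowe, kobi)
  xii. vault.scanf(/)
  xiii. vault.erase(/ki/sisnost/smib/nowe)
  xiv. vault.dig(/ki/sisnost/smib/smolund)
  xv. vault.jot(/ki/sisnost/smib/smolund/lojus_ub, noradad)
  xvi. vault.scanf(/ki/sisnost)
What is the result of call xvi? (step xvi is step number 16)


! jot(/zusni, bropo) : created
! jot(/zusni, flazi) : overwrote
! dig(/ki/sisnost) : ok
! scanf(/ki) : [sisnost/]
! recite(/zusni) : flazi
! dig(/ki/sisnost/smib) : ok
! relocate(/zusni, /ki/sisnost/smib) : ToolError: exists
! jot(/ki/sisnost/brur, dabox) : created
! recite(/zusni) : flazi
! jot(/ki/repom, vu) : created
! jot(/ki/sisnost/smib/nowe, kobi) : created
! scanf(/) : [ki/, zusni]
! erase(/ki/sisnost/smib/nowe) : ok
! dig(/ki/sisnost/smib/smolund) : ok
! jot(/ki/sisnost/smib/smolund/lojus_ub, noradad) : created
! scanf(/ki/sisnost) : [brur, smib/]

Answer: [brur, smib/]


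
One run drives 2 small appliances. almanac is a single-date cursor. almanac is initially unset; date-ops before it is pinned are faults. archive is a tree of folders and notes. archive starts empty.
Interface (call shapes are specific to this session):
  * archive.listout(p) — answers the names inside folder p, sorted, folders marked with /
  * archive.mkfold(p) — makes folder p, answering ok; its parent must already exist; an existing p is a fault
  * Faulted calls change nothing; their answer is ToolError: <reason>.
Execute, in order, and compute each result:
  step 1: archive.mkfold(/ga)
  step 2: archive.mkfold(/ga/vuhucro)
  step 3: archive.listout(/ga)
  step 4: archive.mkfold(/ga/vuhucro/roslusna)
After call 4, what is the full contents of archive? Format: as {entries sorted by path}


> archive.mkfold p→/ga
= ok
> archive.mkfold p→/ga/vuhucro
= ok
> archive.listout p→/ga
= [vuhucro/]
> archive.mkfold p→/ga/vuhucro/roslusna
= ok

Answer: {ga/, ga/vuhucro/, ga/vuhucro/roslusna/}


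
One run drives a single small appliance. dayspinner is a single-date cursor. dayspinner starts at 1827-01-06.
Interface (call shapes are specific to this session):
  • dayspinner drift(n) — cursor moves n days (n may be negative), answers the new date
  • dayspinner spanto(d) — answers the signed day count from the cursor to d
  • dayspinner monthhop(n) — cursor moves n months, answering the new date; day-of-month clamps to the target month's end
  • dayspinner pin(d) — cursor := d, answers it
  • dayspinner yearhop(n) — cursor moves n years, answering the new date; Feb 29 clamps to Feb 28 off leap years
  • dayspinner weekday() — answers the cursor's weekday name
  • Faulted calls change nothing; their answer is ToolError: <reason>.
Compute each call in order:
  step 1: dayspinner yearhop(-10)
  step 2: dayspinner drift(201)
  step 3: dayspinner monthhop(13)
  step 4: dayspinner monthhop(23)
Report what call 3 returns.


Answer: 1818-08-26

Derivation:
Next I call dayspinner yearhop with n→-10, and observe 1817-01-06.
Using dayspinner drift with n→201, yielding 1817-07-26.
I call dayspinner monthhop with n→13, which returns 1818-08-26.
I use dayspinner monthhop with n→23, → 1820-07-26.


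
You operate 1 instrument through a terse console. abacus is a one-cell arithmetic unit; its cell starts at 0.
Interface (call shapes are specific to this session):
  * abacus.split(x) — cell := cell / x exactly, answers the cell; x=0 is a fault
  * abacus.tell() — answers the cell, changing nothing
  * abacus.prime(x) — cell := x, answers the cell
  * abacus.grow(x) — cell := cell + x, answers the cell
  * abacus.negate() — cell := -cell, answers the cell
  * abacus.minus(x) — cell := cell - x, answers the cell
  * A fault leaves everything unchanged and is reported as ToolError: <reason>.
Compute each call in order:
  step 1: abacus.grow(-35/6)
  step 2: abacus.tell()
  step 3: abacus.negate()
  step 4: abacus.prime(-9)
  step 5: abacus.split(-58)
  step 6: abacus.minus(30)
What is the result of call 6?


Answer: -1731/58

Derivation:
-- grow(x: -35/6) => -35/6
-- tell() => -35/6
-- negate() => 35/6
-- prime(x: -9) => -9
-- split(x: -58) => 9/58
-- minus(x: 30) => -1731/58


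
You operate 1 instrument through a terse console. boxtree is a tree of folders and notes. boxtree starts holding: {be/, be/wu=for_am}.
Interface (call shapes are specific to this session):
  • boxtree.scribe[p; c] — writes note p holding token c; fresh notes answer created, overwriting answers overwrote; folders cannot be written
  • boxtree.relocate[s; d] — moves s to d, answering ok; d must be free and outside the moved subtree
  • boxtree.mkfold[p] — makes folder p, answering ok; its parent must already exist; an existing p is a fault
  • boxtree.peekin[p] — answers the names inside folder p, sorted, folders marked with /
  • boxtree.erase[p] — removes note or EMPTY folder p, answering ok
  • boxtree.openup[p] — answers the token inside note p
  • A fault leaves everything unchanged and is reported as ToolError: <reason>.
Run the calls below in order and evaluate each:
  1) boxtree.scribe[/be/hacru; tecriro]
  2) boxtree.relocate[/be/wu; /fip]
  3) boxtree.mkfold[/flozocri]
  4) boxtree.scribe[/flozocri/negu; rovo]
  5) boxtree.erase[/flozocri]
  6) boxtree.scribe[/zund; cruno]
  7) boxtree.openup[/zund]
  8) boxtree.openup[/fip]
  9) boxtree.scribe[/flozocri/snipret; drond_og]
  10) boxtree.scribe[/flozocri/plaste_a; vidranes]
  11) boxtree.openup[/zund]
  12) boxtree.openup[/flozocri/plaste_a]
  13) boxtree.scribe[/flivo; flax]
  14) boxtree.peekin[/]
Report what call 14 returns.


-> boxtree.scribe(p=/be/hacru, c=tecriro)
<- created
-> boxtree.relocate(s=/be/wu, d=/fip)
<- ok
-> boxtree.mkfold(p=/flozocri)
<- ok
-> boxtree.scribe(p=/flozocri/negu, c=rovo)
<- created
-> boxtree.erase(p=/flozocri)
<- ToolError: not empty
-> boxtree.scribe(p=/zund, c=cruno)
<- created
-> boxtree.openup(p=/zund)
<- cruno
-> boxtree.openup(p=/fip)
<- for_am
-> boxtree.scribe(p=/flozocri/snipret, c=drond_og)
<- created
-> boxtree.scribe(p=/flozocri/plaste_a, c=vidranes)
<- created
-> boxtree.openup(p=/zund)
<- cruno
-> boxtree.openup(p=/flozocri/plaste_a)
<- vidranes
-> boxtree.scribe(p=/flivo, c=flax)
<- created
-> boxtree.peekin(p=/)
<- [be/, fip, flivo, flozocri/, zund]

Answer: [be/, fip, flivo, flozocri/, zund]


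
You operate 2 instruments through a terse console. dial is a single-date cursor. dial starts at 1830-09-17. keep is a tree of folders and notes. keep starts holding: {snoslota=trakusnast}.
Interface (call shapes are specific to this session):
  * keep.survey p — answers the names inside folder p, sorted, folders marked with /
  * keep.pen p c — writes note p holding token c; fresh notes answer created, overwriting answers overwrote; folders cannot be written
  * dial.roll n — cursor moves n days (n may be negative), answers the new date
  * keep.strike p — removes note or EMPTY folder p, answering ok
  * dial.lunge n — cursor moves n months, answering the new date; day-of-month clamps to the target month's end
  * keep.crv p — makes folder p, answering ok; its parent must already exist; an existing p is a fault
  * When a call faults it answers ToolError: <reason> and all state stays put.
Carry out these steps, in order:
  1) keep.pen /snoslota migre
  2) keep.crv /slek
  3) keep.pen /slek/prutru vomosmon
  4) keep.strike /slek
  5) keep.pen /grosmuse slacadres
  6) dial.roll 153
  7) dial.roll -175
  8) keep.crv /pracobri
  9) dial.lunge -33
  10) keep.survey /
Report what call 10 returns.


Answer: [grosmuse, pracobri/, slek/, snoslota]

Derivation:
Do: keep.pen[/snoslota; migre]
See: overwrote
Do: keep.crv[/slek]
See: ok
Do: keep.pen[/slek/prutru; vomosmon]
See: created
Do: keep.strike[/slek]
See: ToolError: not empty
Do: keep.pen[/grosmuse; slacadres]
See: created
Do: dial.roll[153]
See: 1831-02-17
Do: dial.roll[-175]
See: 1830-08-26
Do: keep.crv[/pracobri]
See: ok
Do: dial.lunge[-33]
See: 1827-11-26
Do: keep.survey[/]
See: [grosmuse, pracobri/, slek/, snoslota]


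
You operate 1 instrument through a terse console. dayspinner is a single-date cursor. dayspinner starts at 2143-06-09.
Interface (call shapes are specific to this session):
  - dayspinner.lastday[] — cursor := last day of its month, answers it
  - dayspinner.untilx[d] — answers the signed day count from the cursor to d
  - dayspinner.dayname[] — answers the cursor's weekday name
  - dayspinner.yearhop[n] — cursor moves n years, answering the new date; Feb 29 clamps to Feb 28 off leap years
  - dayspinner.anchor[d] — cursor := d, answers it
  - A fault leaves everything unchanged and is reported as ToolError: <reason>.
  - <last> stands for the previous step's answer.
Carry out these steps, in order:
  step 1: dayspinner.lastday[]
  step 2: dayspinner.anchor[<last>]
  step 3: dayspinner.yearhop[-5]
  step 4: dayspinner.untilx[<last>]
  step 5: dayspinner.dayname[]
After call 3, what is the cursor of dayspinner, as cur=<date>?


Answer: cur=2138-06-30

Derivation:
% dayspinner.lastday
  2143-06-30
% dayspinner.anchor <last>
  2143-06-30
% dayspinner.yearhop -5
  2138-06-30
% dayspinner.untilx <last>
  0
% dayspinner.dayname
  Monday


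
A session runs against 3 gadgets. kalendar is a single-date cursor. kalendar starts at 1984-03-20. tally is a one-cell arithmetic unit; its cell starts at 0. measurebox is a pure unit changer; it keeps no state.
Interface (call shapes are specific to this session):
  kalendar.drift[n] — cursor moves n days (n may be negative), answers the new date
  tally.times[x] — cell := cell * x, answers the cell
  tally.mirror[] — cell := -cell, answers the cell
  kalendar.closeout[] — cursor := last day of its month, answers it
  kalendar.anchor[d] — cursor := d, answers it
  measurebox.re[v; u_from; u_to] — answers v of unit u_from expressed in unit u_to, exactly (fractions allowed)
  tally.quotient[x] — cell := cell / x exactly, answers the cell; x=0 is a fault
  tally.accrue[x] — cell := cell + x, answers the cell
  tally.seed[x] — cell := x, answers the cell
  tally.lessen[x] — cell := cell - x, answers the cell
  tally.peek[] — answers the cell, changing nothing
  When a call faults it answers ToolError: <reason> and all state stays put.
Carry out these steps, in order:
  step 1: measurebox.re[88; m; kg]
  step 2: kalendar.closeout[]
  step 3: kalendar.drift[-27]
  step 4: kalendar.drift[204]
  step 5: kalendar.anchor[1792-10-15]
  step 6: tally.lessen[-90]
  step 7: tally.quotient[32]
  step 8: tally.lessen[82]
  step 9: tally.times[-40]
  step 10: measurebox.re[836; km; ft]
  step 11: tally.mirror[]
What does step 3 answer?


→ measurebox.re(v='88', u_from='m', u_to='kg')
← ToolError: incompatible units
→ kalendar.closeout()
← 1984-03-31
→ kalendar.drift(n='-27')
← 1984-03-04
→ kalendar.drift(n='204')
← 1984-09-24
→ kalendar.anchor(d='1792-10-15')
← 1792-10-15
→ tally.lessen(x='-90')
← 90
→ tally.quotient(x='32')
← 45/16
→ tally.lessen(x='82')
← -1267/16
→ tally.times(x='-40')
← 6335/2
→ measurebox.re(v='836', u_from='km', u_to='ft')
← 1045000000/381
→ tally.mirror()
← -6335/2

Answer: 1984-03-04


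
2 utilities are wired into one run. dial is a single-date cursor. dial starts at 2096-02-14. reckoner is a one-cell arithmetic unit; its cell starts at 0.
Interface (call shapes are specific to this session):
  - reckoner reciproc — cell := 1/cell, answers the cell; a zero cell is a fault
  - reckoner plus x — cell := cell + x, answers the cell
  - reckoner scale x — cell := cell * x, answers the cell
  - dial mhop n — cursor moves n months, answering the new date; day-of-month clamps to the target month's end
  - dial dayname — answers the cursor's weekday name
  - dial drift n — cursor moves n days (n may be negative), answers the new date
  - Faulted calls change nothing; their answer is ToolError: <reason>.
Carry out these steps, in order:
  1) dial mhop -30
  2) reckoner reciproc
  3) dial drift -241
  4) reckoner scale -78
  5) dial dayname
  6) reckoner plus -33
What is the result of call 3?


Answer: 2092-12-16

Derivation:
% dial mhop n→-30
= 2093-08-14
% reckoner reciproc
= ToolError: reciprocal of zero
% dial drift n→-241
= 2092-12-16
% reckoner scale x→-78
= 0
% dial dayname
= Tuesday
% reckoner plus x→-33
= -33
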